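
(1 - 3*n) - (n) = 1 - 4*n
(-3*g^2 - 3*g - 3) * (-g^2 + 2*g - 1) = 3*g^4 - 3*g^3 - 3*g + 3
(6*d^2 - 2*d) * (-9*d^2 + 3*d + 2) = -54*d^4 + 36*d^3 + 6*d^2 - 4*d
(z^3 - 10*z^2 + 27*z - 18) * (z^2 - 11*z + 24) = z^5 - 21*z^4 + 161*z^3 - 555*z^2 + 846*z - 432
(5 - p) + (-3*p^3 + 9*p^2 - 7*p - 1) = -3*p^3 + 9*p^2 - 8*p + 4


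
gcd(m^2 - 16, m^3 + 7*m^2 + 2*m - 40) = m + 4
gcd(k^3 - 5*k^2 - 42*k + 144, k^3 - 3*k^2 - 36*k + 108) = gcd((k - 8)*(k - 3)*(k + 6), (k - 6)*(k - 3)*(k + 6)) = k^2 + 3*k - 18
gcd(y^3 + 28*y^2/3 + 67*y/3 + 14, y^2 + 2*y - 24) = y + 6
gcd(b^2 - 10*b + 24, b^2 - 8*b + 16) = b - 4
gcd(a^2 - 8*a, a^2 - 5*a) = a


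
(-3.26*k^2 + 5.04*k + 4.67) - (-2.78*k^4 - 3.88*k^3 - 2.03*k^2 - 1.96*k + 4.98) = 2.78*k^4 + 3.88*k^3 - 1.23*k^2 + 7.0*k - 0.31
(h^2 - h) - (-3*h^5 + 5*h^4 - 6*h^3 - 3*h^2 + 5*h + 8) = 3*h^5 - 5*h^4 + 6*h^3 + 4*h^2 - 6*h - 8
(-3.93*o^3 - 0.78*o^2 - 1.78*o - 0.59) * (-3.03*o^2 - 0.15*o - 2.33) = 11.9079*o^5 + 2.9529*o^4 + 14.6673*o^3 + 3.8721*o^2 + 4.2359*o + 1.3747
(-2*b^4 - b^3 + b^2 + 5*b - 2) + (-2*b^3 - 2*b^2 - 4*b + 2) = -2*b^4 - 3*b^3 - b^2 + b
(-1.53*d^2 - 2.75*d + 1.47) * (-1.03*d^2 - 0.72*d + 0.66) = 1.5759*d^4 + 3.9341*d^3 - 0.5439*d^2 - 2.8734*d + 0.9702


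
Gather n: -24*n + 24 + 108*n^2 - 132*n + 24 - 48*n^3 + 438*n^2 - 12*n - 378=-48*n^3 + 546*n^2 - 168*n - 330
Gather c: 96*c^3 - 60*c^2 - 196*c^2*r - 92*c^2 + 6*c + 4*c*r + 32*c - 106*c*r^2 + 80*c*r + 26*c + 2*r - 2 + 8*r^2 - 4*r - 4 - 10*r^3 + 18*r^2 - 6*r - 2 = 96*c^3 + c^2*(-196*r - 152) + c*(-106*r^2 + 84*r + 64) - 10*r^3 + 26*r^2 - 8*r - 8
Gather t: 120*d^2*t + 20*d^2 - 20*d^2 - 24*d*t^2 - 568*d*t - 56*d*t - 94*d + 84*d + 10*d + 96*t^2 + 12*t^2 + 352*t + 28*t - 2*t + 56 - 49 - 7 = t^2*(108 - 24*d) + t*(120*d^2 - 624*d + 378)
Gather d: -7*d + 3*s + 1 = -7*d + 3*s + 1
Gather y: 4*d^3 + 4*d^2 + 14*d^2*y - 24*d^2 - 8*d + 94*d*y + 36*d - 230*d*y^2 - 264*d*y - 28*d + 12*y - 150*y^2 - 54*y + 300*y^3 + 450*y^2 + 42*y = 4*d^3 - 20*d^2 + 300*y^3 + y^2*(300 - 230*d) + y*(14*d^2 - 170*d)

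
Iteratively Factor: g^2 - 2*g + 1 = (g - 1)*(g - 1)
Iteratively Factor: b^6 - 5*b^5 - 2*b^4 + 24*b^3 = (b)*(b^5 - 5*b^4 - 2*b^3 + 24*b^2) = b*(b + 2)*(b^4 - 7*b^3 + 12*b^2) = b^2*(b + 2)*(b^3 - 7*b^2 + 12*b) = b^3*(b + 2)*(b^2 - 7*b + 12) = b^3*(b - 3)*(b + 2)*(b - 4)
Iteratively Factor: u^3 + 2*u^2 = (u)*(u^2 + 2*u) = u^2*(u + 2)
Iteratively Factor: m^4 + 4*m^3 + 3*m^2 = (m + 3)*(m^3 + m^2) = m*(m + 3)*(m^2 + m) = m^2*(m + 3)*(m + 1)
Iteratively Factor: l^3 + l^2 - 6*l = (l)*(l^2 + l - 6) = l*(l - 2)*(l + 3)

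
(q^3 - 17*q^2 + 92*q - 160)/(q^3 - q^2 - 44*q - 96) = (q^2 - 9*q + 20)/(q^2 + 7*q + 12)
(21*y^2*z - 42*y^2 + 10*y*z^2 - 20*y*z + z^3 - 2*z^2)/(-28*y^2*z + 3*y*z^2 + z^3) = (-3*y*z + 6*y - z^2 + 2*z)/(z*(4*y - z))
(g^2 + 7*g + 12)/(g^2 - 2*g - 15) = (g + 4)/(g - 5)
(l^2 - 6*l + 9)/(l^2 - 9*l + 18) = (l - 3)/(l - 6)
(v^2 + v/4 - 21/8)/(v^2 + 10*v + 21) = (v^2 + v/4 - 21/8)/(v^2 + 10*v + 21)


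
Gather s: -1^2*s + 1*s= 0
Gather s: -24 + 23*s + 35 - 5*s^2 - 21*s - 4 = -5*s^2 + 2*s + 7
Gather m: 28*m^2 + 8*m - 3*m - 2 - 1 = 28*m^2 + 5*m - 3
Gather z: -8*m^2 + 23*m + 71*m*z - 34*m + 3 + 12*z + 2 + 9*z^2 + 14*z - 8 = -8*m^2 - 11*m + 9*z^2 + z*(71*m + 26) - 3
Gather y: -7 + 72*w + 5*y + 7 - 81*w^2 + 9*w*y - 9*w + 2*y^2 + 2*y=-81*w^2 + 63*w + 2*y^2 + y*(9*w + 7)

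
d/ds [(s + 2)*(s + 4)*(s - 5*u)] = 3*s^2 - 10*s*u + 12*s - 30*u + 8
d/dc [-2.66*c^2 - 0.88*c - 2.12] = -5.32*c - 0.88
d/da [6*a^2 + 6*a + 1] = 12*a + 6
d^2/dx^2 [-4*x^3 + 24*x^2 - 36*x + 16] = 48 - 24*x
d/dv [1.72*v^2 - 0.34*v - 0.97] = 3.44*v - 0.34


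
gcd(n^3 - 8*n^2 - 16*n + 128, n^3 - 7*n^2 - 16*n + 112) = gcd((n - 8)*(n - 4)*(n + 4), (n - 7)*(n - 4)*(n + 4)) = n^2 - 16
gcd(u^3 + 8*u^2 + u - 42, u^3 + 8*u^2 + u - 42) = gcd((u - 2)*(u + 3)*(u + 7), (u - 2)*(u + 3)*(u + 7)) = u^3 + 8*u^2 + u - 42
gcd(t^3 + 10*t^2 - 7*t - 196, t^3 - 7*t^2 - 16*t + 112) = t - 4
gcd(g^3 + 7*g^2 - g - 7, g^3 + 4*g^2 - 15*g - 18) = g + 1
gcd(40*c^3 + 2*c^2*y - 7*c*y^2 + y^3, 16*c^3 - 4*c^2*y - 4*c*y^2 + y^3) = -8*c^2 - 2*c*y + y^2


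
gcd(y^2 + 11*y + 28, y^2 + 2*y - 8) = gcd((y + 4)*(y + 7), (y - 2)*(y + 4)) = y + 4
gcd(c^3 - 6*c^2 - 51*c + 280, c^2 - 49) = c + 7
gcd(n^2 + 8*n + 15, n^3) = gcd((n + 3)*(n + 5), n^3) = 1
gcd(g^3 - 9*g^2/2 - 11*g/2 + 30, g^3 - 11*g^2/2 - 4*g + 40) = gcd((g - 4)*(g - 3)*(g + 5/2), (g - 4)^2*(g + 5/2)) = g^2 - 3*g/2 - 10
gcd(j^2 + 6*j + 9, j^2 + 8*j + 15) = j + 3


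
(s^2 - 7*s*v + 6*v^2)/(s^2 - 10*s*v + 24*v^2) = (s - v)/(s - 4*v)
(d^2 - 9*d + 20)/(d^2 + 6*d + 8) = (d^2 - 9*d + 20)/(d^2 + 6*d + 8)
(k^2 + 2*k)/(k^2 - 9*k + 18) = k*(k + 2)/(k^2 - 9*k + 18)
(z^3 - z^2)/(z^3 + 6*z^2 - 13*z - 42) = z^2*(z - 1)/(z^3 + 6*z^2 - 13*z - 42)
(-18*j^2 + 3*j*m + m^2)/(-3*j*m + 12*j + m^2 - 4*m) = (6*j + m)/(m - 4)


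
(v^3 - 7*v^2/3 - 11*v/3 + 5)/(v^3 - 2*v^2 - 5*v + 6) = (v + 5/3)/(v + 2)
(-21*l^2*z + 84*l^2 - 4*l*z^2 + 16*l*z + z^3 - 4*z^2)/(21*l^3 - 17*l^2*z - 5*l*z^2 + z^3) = (z - 4)/(-l + z)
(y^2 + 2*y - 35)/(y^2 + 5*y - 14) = (y - 5)/(y - 2)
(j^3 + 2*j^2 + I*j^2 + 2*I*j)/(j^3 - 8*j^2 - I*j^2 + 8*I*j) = (j^2 + j*(2 + I) + 2*I)/(j^2 - j*(8 + I) + 8*I)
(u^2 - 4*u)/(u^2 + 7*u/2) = 2*(u - 4)/(2*u + 7)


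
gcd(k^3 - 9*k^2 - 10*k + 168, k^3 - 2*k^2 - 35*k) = k - 7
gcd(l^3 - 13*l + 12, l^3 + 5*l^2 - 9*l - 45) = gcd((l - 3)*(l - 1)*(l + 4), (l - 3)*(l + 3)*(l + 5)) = l - 3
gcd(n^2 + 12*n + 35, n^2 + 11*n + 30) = n + 5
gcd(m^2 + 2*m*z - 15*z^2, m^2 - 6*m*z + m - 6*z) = 1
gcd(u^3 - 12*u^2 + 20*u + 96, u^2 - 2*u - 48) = u - 8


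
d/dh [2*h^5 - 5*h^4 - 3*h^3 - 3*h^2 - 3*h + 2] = 10*h^4 - 20*h^3 - 9*h^2 - 6*h - 3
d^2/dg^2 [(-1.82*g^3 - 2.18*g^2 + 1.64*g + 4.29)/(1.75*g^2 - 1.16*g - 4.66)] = (-7.105427357601e-15*g^5 + 7.105427357601e-15*g^4 - 33.3879839999999*g^3 - 86.867802*g^2 - 209.141352*g - 30.895236)/(5.359375*g^6 - 10.6575*g^5 - 35.74935*g^4 + 55.197904*g^3 + 95.195412*g^2 - 75.570288*g - 101.194696)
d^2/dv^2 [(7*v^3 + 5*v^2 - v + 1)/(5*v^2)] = 2*(3 - v)/(5*v^4)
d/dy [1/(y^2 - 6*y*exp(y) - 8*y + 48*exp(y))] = 2*(3*y*exp(y) - y - 21*exp(y) + 4)/(y^2 - 6*y*exp(y) - 8*y + 48*exp(y))^2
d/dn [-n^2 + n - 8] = 1 - 2*n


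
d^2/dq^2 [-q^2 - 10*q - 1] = -2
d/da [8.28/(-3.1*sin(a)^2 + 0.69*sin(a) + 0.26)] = (51.336*sin(a) - 5.7132)*cos(a)/(-3.1*sin(a)^2 + 0.69*sin(a) + 0.26)^2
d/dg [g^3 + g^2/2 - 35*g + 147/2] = 3*g^2 + g - 35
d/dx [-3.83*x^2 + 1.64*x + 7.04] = 1.64 - 7.66*x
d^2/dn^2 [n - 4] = 0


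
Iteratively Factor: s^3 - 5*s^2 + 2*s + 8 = (s + 1)*(s^2 - 6*s + 8) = (s - 2)*(s + 1)*(s - 4)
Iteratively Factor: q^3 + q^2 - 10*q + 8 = (q - 2)*(q^2 + 3*q - 4) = (q - 2)*(q - 1)*(q + 4)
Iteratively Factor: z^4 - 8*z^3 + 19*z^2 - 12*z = (z - 3)*(z^3 - 5*z^2 + 4*z) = (z - 3)*(z - 1)*(z^2 - 4*z) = (z - 4)*(z - 3)*(z - 1)*(z)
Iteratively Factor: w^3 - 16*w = (w)*(w^2 - 16) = w*(w - 4)*(w + 4)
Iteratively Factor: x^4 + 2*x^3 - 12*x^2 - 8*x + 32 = (x + 2)*(x^3 - 12*x + 16) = (x + 2)*(x + 4)*(x^2 - 4*x + 4) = (x - 2)*(x + 2)*(x + 4)*(x - 2)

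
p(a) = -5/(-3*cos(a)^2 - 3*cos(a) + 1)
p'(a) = -5*(-6*sin(a)*cos(a) - 3*sin(a))/(-3*cos(a)^2 - 3*cos(a) + 1)^2 = 15*(2*cos(a) + 1)*sin(a)/(3*cos(a)^2 + 3*cos(a) - 1)^2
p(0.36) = 1.13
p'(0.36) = 0.77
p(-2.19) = -2.89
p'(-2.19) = 0.66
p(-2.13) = -2.86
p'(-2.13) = 0.25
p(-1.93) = -2.97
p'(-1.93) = -1.47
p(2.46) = -3.29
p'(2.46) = -2.26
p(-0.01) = 1.00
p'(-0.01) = -0.02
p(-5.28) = 3.38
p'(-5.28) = 11.98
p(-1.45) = -8.40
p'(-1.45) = -52.21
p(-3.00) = -4.86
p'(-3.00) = 1.96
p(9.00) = -4.02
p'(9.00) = -3.29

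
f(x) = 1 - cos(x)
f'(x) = sin(x)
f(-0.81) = 0.31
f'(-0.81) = -0.72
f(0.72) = 0.25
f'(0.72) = 0.66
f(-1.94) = 1.36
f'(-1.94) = -0.93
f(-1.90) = 1.32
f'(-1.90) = -0.95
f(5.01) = 0.71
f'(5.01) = -0.96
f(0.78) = 0.29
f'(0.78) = 0.70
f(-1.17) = 0.61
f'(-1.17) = -0.92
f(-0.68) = 0.22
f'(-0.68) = -0.63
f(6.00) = 0.04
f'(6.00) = -0.28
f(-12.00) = 0.16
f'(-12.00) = 0.54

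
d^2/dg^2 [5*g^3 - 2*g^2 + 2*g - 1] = 30*g - 4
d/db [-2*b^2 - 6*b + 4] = -4*b - 6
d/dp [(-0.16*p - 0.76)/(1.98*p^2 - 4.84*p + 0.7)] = (0.3168*p^2 + 3.0096*p - 3.7904)/(3.9204*p^4 - 19.1664*p^3 + 26.1976*p^2 - 6.776*p + 0.49)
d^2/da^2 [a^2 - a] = 2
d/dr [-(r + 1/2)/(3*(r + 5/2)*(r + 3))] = (4*r^2 + 4*r - 19)/(3*(4*r^4 + 44*r^3 + 181*r^2 + 330*r + 225))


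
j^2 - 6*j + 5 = (j - 5)*(j - 1)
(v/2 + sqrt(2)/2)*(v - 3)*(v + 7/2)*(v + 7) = v^4/2 + sqrt(2)*v^3/2 + 15*v^3/4 - 7*v^2/2 + 15*sqrt(2)*v^2/4 - 147*v/4 - 7*sqrt(2)*v/2 - 147*sqrt(2)/4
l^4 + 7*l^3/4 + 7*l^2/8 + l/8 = l*(l + 1/4)*(l + 1/2)*(l + 1)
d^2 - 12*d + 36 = (d - 6)^2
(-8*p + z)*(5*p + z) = -40*p^2 - 3*p*z + z^2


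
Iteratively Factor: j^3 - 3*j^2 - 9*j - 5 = (j - 5)*(j^2 + 2*j + 1) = (j - 5)*(j + 1)*(j + 1)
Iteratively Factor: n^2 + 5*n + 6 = (n + 2)*(n + 3)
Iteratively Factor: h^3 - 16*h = (h - 4)*(h^2 + 4*h) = (h - 4)*(h + 4)*(h)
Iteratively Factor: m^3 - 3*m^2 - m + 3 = (m - 1)*(m^2 - 2*m - 3) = (m - 1)*(m + 1)*(m - 3)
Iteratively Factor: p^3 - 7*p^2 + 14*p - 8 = (p - 2)*(p^2 - 5*p + 4) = (p - 4)*(p - 2)*(p - 1)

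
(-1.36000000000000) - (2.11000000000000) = -3.47000000000000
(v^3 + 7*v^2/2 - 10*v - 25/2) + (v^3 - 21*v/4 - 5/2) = 2*v^3 + 7*v^2/2 - 61*v/4 - 15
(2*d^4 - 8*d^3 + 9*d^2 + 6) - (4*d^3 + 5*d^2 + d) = 2*d^4 - 12*d^3 + 4*d^2 - d + 6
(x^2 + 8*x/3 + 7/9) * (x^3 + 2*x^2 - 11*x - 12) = x^5 + 14*x^4/3 - 44*x^3/9 - 358*x^2/9 - 365*x/9 - 28/3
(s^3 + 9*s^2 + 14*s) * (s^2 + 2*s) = s^5 + 11*s^4 + 32*s^3 + 28*s^2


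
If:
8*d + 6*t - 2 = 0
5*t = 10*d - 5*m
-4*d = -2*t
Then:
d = 1/10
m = 0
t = 1/5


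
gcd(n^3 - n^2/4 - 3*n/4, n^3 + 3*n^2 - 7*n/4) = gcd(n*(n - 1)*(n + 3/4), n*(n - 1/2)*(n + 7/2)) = n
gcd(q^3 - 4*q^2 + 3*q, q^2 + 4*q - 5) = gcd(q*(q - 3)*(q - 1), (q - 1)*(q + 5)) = q - 1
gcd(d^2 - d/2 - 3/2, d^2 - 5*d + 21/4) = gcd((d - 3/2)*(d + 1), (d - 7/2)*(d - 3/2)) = d - 3/2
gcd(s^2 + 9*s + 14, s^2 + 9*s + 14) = s^2 + 9*s + 14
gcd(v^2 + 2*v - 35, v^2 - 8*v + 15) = v - 5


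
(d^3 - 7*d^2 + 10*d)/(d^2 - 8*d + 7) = d*(d^2 - 7*d + 10)/(d^2 - 8*d + 7)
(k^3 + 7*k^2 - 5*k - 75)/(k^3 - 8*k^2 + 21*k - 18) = (k^2 + 10*k + 25)/(k^2 - 5*k + 6)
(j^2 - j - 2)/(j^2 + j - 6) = (j + 1)/(j + 3)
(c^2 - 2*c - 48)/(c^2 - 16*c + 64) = (c + 6)/(c - 8)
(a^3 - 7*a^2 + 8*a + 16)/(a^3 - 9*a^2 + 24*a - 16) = (a + 1)/(a - 1)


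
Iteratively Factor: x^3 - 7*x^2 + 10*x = (x - 2)*(x^2 - 5*x) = x*(x - 2)*(x - 5)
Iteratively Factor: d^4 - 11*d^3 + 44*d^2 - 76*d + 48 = (d - 2)*(d^3 - 9*d^2 + 26*d - 24) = (d - 3)*(d - 2)*(d^2 - 6*d + 8) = (d - 4)*(d - 3)*(d - 2)*(d - 2)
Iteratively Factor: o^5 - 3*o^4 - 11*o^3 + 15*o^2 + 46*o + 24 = (o - 4)*(o^4 + o^3 - 7*o^2 - 13*o - 6) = (o - 4)*(o - 3)*(o^3 + 4*o^2 + 5*o + 2) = (o - 4)*(o - 3)*(o + 2)*(o^2 + 2*o + 1) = (o - 4)*(o - 3)*(o + 1)*(o + 2)*(o + 1)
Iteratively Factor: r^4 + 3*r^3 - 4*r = (r - 1)*(r^3 + 4*r^2 + 4*r) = r*(r - 1)*(r^2 + 4*r + 4) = r*(r - 1)*(r + 2)*(r + 2)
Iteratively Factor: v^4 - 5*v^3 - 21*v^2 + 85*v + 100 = (v + 4)*(v^3 - 9*v^2 + 15*v + 25) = (v - 5)*(v + 4)*(v^2 - 4*v - 5) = (v - 5)^2*(v + 4)*(v + 1)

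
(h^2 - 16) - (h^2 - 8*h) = 8*h - 16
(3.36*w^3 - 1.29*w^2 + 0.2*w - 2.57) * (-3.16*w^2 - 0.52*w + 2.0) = -10.6176*w^5 + 2.3292*w^4 + 6.7588*w^3 + 5.4372*w^2 + 1.7364*w - 5.14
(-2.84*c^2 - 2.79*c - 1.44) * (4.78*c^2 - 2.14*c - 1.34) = -13.5752*c^4 - 7.2586*c^3 + 2.893*c^2 + 6.8202*c + 1.9296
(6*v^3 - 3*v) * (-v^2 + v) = -6*v^5 + 6*v^4 + 3*v^3 - 3*v^2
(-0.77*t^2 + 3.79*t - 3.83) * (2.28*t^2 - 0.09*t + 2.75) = -1.7556*t^4 + 8.7105*t^3 - 11.191*t^2 + 10.7672*t - 10.5325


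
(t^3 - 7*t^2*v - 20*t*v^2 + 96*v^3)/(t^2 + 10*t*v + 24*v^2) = (t^2 - 11*t*v + 24*v^2)/(t + 6*v)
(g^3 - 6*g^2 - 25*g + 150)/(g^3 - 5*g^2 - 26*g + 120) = (g - 5)/(g - 4)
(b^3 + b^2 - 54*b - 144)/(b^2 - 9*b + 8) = (b^2 + 9*b + 18)/(b - 1)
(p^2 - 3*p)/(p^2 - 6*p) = (p - 3)/(p - 6)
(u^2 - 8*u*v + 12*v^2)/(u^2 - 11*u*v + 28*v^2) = (u^2 - 8*u*v + 12*v^2)/(u^2 - 11*u*v + 28*v^2)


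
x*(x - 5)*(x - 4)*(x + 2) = x^4 - 7*x^3 + 2*x^2 + 40*x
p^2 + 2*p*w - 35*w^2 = (p - 5*w)*(p + 7*w)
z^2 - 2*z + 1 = (z - 1)^2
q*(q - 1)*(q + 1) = q^3 - q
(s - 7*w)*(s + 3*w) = s^2 - 4*s*w - 21*w^2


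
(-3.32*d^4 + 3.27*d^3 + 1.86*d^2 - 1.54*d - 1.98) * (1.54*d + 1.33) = -5.1128*d^5 + 0.6202*d^4 + 7.2135*d^3 + 0.1022*d^2 - 5.0974*d - 2.6334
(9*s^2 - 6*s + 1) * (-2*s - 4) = -18*s^3 - 24*s^2 + 22*s - 4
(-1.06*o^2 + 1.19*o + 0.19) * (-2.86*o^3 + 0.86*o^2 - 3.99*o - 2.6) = 3.0316*o^5 - 4.315*o^4 + 4.7094*o^3 - 1.8287*o^2 - 3.8521*o - 0.494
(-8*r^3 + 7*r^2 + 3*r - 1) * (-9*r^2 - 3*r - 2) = 72*r^5 - 39*r^4 - 32*r^3 - 14*r^2 - 3*r + 2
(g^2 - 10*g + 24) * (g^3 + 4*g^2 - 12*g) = g^5 - 6*g^4 - 28*g^3 + 216*g^2 - 288*g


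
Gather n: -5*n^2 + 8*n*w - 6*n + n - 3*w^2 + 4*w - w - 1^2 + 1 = -5*n^2 + n*(8*w - 5) - 3*w^2 + 3*w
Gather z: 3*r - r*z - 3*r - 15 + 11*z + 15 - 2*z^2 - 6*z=-2*z^2 + z*(5 - r)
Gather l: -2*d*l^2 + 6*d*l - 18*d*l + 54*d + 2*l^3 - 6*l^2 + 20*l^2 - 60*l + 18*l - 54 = 54*d + 2*l^3 + l^2*(14 - 2*d) + l*(-12*d - 42) - 54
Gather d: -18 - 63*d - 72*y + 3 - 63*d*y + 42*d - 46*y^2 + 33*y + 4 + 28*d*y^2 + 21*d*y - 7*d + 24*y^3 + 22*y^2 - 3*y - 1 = d*(28*y^2 - 42*y - 28) + 24*y^3 - 24*y^2 - 42*y - 12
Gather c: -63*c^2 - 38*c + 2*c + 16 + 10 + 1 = -63*c^2 - 36*c + 27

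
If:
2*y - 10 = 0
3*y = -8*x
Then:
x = -15/8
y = 5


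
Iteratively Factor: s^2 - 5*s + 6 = (s - 2)*(s - 3)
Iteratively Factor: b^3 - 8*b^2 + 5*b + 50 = (b - 5)*(b^2 - 3*b - 10) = (b - 5)*(b + 2)*(b - 5)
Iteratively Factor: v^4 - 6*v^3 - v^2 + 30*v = (v)*(v^3 - 6*v^2 - v + 30) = v*(v + 2)*(v^2 - 8*v + 15) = v*(v - 5)*(v + 2)*(v - 3)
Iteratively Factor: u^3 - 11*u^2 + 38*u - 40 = (u - 5)*(u^2 - 6*u + 8) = (u - 5)*(u - 2)*(u - 4)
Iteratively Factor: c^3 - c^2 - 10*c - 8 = (c + 2)*(c^2 - 3*c - 4) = (c + 1)*(c + 2)*(c - 4)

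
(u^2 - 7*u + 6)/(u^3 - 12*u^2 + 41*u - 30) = 1/(u - 5)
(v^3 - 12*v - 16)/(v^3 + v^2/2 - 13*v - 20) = 2*(v + 2)/(2*v + 5)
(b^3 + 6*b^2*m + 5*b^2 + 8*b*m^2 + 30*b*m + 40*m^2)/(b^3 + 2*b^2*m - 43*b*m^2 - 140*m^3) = (b^2 + 2*b*m + 5*b + 10*m)/(b^2 - 2*b*m - 35*m^2)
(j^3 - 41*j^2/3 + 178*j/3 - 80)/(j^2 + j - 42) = (3*j^2 - 23*j + 40)/(3*(j + 7))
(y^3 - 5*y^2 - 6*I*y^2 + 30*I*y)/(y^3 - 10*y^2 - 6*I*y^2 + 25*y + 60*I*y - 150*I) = y/(y - 5)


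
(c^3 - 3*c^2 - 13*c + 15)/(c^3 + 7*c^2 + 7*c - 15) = (c - 5)/(c + 5)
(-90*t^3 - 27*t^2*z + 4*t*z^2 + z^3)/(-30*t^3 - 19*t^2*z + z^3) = (6*t + z)/(2*t + z)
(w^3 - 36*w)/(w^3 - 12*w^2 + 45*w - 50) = w*(w^2 - 36)/(w^3 - 12*w^2 + 45*w - 50)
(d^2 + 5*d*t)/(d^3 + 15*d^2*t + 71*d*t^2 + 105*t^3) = d/(d^2 + 10*d*t + 21*t^2)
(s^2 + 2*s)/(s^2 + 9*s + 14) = s/(s + 7)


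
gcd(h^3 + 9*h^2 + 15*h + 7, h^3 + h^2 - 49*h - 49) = h^2 + 8*h + 7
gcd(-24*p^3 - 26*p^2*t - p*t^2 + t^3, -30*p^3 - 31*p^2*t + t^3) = 6*p^2 + 5*p*t - t^2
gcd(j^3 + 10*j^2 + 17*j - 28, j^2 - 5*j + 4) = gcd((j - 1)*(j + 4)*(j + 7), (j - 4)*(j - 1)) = j - 1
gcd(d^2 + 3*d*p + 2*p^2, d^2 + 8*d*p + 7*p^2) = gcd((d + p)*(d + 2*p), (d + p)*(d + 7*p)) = d + p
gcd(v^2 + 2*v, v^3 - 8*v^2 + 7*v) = v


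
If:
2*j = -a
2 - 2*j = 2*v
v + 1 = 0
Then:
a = -4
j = 2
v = -1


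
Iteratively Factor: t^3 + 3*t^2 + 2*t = (t + 1)*(t^2 + 2*t) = (t + 1)*(t + 2)*(t)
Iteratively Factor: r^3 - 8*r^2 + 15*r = (r)*(r^2 - 8*r + 15) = r*(r - 5)*(r - 3)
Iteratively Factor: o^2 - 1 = (o - 1)*(o + 1)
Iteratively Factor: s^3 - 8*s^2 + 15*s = (s - 3)*(s^2 - 5*s) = s*(s - 3)*(s - 5)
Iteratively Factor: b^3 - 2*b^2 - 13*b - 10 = (b - 5)*(b^2 + 3*b + 2) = (b - 5)*(b + 1)*(b + 2)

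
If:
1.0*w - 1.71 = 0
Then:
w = 1.71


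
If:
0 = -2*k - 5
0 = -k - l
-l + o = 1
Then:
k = -5/2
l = 5/2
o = 7/2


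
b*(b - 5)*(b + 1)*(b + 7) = b^4 + 3*b^3 - 33*b^2 - 35*b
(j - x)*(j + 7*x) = j^2 + 6*j*x - 7*x^2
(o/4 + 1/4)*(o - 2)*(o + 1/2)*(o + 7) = o^4/4 + 13*o^3/8 - 3*o^2/2 - 37*o/8 - 7/4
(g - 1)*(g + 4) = g^2 + 3*g - 4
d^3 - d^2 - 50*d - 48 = (d - 8)*(d + 1)*(d + 6)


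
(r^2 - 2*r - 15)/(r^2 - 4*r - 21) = (r - 5)/(r - 7)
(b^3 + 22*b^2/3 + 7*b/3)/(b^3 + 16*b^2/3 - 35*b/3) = (3*b + 1)/(3*b - 5)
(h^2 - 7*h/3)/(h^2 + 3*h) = (h - 7/3)/(h + 3)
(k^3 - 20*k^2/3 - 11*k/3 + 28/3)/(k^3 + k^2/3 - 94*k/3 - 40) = (k^2 - 8*k + 7)/(k^2 - k - 30)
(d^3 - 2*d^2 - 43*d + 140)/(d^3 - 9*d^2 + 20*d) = (d + 7)/d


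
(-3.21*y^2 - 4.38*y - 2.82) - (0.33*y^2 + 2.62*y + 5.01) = -3.54*y^2 - 7.0*y - 7.83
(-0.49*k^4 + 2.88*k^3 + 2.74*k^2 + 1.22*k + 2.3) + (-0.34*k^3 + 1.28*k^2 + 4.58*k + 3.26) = -0.49*k^4 + 2.54*k^3 + 4.02*k^2 + 5.8*k + 5.56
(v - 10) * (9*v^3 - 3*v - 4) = 9*v^4 - 90*v^3 - 3*v^2 + 26*v + 40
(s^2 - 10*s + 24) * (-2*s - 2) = -2*s^3 + 18*s^2 - 28*s - 48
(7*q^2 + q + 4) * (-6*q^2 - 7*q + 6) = -42*q^4 - 55*q^3 + 11*q^2 - 22*q + 24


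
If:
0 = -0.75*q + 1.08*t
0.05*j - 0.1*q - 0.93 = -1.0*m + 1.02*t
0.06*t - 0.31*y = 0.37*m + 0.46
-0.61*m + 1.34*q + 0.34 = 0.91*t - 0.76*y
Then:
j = 19.5608867700762 - 10.9057454528375*y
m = -1.0617169428038*y - 1.43670373284173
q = -1.98804645209774*y - 1.71792914763454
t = -1.38058781395677*y - 1.19300635252398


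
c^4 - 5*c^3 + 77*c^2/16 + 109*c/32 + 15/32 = (c - 3)*(c - 5/2)*(c + 1/4)^2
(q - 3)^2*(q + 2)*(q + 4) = q^4 - 19*q^2 + 6*q + 72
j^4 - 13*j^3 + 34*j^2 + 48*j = j*(j - 8)*(j - 6)*(j + 1)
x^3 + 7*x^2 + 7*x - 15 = (x - 1)*(x + 3)*(x + 5)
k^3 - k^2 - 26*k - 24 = (k - 6)*(k + 1)*(k + 4)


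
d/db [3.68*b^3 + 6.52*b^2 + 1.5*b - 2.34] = 11.04*b^2 + 13.04*b + 1.5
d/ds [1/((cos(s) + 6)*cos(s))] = 2*(cos(s) + 3)*sin(s)/((cos(s) + 6)^2*cos(s)^2)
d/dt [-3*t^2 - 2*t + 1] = -6*t - 2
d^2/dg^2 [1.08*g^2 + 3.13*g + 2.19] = 2.16000000000000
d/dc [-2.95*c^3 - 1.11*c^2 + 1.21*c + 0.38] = -8.85*c^2 - 2.22*c + 1.21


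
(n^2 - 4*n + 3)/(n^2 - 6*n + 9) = (n - 1)/(n - 3)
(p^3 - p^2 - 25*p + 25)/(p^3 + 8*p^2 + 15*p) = (p^2 - 6*p + 5)/(p*(p + 3))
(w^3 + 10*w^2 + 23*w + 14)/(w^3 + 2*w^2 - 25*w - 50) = (w^2 + 8*w + 7)/(w^2 - 25)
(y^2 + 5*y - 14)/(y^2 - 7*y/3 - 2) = 3*(-y^2 - 5*y + 14)/(-3*y^2 + 7*y + 6)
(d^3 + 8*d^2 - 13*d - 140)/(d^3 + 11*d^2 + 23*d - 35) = (d - 4)/(d - 1)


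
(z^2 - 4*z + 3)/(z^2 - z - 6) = (z - 1)/(z + 2)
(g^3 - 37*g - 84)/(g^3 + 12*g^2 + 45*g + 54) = (g^2 - 3*g - 28)/(g^2 + 9*g + 18)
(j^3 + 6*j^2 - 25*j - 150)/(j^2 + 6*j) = j - 25/j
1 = 1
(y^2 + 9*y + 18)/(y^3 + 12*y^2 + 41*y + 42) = (y + 6)/(y^2 + 9*y + 14)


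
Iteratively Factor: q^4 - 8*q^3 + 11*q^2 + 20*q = (q + 1)*(q^3 - 9*q^2 + 20*q) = (q - 5)*(q + 1)*(q^2 - 4*q) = q*(q - 5)*(q + 1)*(q - 4)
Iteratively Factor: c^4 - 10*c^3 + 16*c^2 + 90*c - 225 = (c - 5)*(c^3 - 5*c^2 - 9*c + 45) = (c - 5)*(c + 3)*(c^2 - 8*c + 15) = (c - 5)^2*(c + 3)*(c - 3)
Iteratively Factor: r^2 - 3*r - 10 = (r - 5)*(r + 2)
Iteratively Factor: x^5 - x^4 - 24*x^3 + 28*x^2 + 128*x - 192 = (x - 4)*(x^4 + 3*x^3 - 12*x^2 - 20*x + 48) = (x - 4)*(x - 2)*(x^3 + 5*x^2 - 2*x - 24) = (x - 4)*(x - 2)*(x + 4)*(x^2 + x - 6) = (x - 4)*(x - 2)^2*(x + 4)*(x + 3)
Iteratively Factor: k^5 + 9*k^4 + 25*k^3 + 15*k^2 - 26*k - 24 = (k - 1)*(k^4 + 10*k^3 + 35*k^2 + 50*k + 24) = (k - 1)*(k + 2)*(k^3 + 8*k^2 + 19*k + 12) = (k - 1)*(k + 1)*(k + 2)*(k^2 + 7*k + 12) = (k - 1)*(k + 1)*(k + 2)*(k + 3)*(k + 4)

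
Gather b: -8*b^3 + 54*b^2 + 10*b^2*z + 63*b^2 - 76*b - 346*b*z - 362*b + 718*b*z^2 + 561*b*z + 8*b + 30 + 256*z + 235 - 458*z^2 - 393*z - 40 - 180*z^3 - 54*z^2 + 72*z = -8*b^3 + b^2*(10*z + 117) + b*(718*z^2 + 215*z - 430) - 180*z^3 - 512*z^2 - 65*z + 225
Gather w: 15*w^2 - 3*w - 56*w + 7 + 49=15*w^2 - 59*w + 56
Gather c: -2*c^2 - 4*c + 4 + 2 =-2*c^2 - 4*c + 6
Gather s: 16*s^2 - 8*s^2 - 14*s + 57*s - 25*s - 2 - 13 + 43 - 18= 8*s^2 + 18*s + 10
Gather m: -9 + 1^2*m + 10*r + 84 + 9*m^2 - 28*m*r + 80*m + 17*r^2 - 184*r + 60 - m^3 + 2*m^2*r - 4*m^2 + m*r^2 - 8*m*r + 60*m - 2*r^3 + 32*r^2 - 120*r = -m^3 + m^2*(2*r + 5) + m*(r^2 - 36*r + 141) - 2*r^3 + 49*r^2 - 294*r + 135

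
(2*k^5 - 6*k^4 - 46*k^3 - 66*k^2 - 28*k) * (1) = 2*k^5 - 6*k^4 - 46*k^3 - 66*k^2 - 28*k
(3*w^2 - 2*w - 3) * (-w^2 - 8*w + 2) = -3*w^4 - 22*w^3 + 25*w^2 + 20*w - 6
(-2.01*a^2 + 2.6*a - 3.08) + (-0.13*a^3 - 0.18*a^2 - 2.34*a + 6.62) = -0.13*a^3 - 2.19*a^2 + 0.26*a + 3.54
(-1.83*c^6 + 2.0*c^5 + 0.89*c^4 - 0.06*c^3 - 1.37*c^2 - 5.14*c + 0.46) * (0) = 0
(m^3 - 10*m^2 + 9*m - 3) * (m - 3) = m^4 - 13*m^3 + 39*m^2 - 30*m + 9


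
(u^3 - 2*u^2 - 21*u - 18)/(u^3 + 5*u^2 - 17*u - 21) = (u^2 - 3*u - 18)/(u^2 + 4*u - 21)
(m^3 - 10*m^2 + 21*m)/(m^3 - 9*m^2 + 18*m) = (m - 7)/(m - 6)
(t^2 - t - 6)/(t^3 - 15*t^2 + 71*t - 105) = (t + 2)/(t^2 - 12*t + 35)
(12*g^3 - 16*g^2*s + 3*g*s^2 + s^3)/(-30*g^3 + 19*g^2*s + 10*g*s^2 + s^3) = (-2*g + s)/(5*g + s)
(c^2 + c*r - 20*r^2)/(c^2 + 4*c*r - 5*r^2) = (-c + 4*r)/(-c + r)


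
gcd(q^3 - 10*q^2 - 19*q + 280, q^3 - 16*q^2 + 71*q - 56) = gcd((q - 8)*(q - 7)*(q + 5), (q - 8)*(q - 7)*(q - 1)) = q^2 - 15*q + 56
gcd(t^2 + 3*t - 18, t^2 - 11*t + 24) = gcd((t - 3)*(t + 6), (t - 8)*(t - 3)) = t - 3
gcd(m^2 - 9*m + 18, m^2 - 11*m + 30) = m - 6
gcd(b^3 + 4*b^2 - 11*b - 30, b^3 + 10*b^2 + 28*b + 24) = b + 2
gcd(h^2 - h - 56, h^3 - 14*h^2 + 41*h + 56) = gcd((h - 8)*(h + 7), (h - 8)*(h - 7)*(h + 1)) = h - 8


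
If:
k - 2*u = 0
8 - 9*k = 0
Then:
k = 8/9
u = 4/9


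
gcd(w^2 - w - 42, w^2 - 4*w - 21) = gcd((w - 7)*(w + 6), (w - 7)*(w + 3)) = w - 7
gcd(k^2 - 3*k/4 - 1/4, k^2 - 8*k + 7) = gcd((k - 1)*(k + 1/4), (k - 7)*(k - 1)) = k - 1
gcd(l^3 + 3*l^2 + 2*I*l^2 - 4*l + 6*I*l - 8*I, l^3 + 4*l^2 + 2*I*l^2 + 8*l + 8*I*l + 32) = l + 4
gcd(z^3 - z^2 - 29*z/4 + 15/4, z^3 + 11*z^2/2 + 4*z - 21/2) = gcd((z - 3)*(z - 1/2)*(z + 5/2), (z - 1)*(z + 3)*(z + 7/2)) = 1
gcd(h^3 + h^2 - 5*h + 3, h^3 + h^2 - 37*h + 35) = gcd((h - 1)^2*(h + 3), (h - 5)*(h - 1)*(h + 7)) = h - 1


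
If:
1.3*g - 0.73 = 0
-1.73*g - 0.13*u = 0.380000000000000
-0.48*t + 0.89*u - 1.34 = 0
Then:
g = 0.56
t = -22.07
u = -10.40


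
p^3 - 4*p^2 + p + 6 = (p - 3)*(p - 2)*(p + 1)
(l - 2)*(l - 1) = l^2 - 3*l + 2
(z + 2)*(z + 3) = z^2 + 5*z + 6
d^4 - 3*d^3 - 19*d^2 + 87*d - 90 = (d - 3)^2*(d - 2)*(d + 5)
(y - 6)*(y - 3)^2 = y^3 - 12*y^2 + 45*y - 54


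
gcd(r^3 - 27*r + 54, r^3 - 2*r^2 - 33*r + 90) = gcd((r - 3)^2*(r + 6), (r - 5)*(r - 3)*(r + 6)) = r^2 + 3*r - 18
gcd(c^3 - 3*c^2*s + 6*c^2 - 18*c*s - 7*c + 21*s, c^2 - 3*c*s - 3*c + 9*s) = -c + 3*s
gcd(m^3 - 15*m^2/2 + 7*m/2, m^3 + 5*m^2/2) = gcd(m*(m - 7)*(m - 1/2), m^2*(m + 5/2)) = m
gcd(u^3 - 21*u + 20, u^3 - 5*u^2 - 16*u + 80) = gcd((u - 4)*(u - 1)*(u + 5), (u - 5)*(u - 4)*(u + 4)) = u - 4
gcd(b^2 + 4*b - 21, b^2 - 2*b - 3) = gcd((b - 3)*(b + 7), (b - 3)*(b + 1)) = b - 3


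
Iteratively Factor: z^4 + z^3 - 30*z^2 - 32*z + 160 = (z - 2)*(z^3 + 3*z^2 - 24*z - 80) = (z - 5)*(z - 2)*(z^2 + 8*z + 16) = (z - 5)*(z - 2)*(z + 4)*(z + 4)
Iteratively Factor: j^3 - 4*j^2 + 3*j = (j - 3)*(j^2 - j) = j*(j - 3)*(j - 1)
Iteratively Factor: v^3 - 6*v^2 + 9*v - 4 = (v - 1)*(v^2 - 5*v + 4) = (v - 4)*(v - 1)*(v - 1)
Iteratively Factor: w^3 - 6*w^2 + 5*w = (w - 1)*(w^2 - 5*w) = w*(w - 1)*(w - 5)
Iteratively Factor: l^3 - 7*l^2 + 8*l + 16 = (l - 4)*(l^2 - 3*l - 4) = (l - 4)^2*(l + 1)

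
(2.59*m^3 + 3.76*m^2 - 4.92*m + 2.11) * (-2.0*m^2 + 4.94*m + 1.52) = -5.18*m^5 + 5.2746*m^4 + 32.3512*m^3 - 22.8096*m^2 + 2.945*m + 3.2072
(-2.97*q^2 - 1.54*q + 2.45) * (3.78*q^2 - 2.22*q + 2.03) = -11.2266*q^4 + 0.772200000000001*q^3 + 6.6507*q^2 - 8.5652*q + 4.9735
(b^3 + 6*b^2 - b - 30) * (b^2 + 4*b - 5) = b^5 + 10*b^4 + 18*b^3 - 64*b^2 - 115*b + 150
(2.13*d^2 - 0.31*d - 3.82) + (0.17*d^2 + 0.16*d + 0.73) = 2.3*d^2 - 0.15*d - 3.09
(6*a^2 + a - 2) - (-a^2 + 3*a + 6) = 7*a^2 - 2*a - 8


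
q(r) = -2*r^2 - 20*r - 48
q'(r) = -4*r - 20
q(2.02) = -96.56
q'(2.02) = -28.08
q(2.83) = -120.62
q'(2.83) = -31.32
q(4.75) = -188.12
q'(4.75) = -39.00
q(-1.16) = -27.49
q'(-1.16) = -15.36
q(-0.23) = -43.51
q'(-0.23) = -19.08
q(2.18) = -101.10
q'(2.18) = -28.72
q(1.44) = -80.95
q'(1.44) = -25.76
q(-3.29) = -3.85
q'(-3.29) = -6.84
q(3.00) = -126.00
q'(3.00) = -32.00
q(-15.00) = -198.00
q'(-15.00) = 40.00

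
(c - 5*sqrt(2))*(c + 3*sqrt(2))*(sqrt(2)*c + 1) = sqrt(2)*c^3 - 3*c^2 - 32*sqrt(2)*c - 30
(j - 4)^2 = j^2 - 8*j + 16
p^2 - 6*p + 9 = (p - 3)^2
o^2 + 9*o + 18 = (o + 3)*(o + 6)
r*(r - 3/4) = r^2 - 3*r/4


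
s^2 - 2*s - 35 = (s - 7)*(s + 5)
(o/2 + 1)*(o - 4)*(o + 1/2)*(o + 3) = o^4/2 + 3*o^3/4 - 27*o^2/4 - 31*o/2 - 6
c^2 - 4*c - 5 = (c - 5)*(c + 1)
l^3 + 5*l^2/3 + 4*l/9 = l*(l + 1/3)*(l + 4/3)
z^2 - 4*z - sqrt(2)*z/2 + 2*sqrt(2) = (z - 4)*(z - sqrt(2)/2)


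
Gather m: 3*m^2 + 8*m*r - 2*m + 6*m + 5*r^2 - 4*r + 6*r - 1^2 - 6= 3*m^2 + m*(8*r + 4) + 5*r^2 + 2*r - 7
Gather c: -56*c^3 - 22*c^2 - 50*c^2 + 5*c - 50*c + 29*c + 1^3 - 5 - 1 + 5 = -56*c^3 - 72*c^2 - 16*c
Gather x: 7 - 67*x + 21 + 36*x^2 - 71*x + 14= 36*x^2 - 138*x + 42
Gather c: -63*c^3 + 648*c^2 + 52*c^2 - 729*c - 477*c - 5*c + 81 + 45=-63*c^3 + 700*c^2 - 1211*c + 126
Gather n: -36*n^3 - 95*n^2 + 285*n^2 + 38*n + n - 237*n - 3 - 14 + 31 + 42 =-36*n^3 + 190*n^2 - 198*n + 56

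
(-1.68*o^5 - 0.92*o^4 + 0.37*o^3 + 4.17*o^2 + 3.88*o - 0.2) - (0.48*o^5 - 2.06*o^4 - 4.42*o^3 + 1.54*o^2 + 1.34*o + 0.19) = -2.16*o^5 + 1.14*o^4 + 4.79*o^3 + 2.63*o^2 + 2.54*o - 0.39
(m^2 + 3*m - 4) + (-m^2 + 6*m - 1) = 9*m - 5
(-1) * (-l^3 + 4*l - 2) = l^3 - 4*l + 2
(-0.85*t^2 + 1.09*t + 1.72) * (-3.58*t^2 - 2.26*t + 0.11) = 3.043*t^4 - 1.9812*t^3 - 8.7145*t^2 - 3.7673*t + 0.1892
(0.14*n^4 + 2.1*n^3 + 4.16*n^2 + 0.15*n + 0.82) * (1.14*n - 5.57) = 0.1596*n^5 + 1.6142*n^4 - 6.9546*n^3 - 23.0002*n^2 + 0.0992999999999998*n - 4.5674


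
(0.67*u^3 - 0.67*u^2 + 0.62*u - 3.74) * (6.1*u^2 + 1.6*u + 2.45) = 4.087*u^5 - 3.015*u^4 + 4.3515*u^3 - 23.4635*u^2 - 4.465*u - 9.163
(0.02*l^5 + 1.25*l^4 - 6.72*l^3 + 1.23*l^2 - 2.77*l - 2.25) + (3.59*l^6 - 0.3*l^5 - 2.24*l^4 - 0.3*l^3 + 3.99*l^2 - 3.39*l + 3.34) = 3.59*l^6 - 0.28*l^5 - 0.99*l^4 - 7.02*l^3 + 5.22*l^2 - 6.16*l + 1.09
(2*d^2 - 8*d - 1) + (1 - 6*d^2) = -4*d^2 - 8*d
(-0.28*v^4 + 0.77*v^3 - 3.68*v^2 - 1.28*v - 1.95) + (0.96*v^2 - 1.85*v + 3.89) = -0.28*v^4 + 0.77*v^3 - 2.72*v^2 - 3.13*v + 1.94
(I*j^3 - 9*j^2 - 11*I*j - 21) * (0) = 0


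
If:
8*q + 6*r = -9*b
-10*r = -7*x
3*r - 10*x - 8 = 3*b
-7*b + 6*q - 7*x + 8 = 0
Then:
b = 5776/3127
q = -3684/3127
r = -3752/3127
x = -5360/3127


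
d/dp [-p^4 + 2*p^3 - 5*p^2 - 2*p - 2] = -4*p^3 + 6*p^2 - 10*p - 2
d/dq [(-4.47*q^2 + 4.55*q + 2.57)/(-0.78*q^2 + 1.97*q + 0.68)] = (-5.2569*q^2 - 2.07*q - 1.9689)/(0.6084*q^4 - 3.0732*q^3 + 2.8201*q^2 + 2.6792*q + 0.4624)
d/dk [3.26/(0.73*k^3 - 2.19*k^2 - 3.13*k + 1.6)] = (-7.1394*k^2 + 14.2788*k + 10.2038)/(0.73*k^3 - 2.19*k^2 - 3.13*k + 1.6)^2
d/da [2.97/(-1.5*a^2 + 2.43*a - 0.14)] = (8.91*a - 7.2171)/(1.5*a^2 - 2.43*a + 0.14)^2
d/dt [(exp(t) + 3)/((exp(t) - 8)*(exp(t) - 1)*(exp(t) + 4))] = 2*(-exp(3*t) - 2*exp(2*t) + 15*exp(t) + 58)*exp(t)/(exp(6*t) - 10*exp(5*t) - 31*exp(4*t) + 344*exp(3*t) + 464*exp(2*t) - 1792*exp(t) + 1024)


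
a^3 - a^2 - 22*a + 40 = (a - 4)*(a - 2)*(a + 5)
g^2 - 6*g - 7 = (g - 7)*(g + 1)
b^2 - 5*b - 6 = (b - 6)*(b + 1)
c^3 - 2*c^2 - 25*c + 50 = (c - 5)*(c - 2)*(c + 5)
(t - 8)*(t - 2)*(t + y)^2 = t^4 + 2*t^3*y - 10*t^3 + t^2*y^2 - 20*t^2*y + 16*t^2 - 10*t*y^2 + 32*t*y + 16*y^2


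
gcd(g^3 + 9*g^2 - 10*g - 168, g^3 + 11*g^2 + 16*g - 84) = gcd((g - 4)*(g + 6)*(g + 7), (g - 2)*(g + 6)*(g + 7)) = g^2 + 13*g + 42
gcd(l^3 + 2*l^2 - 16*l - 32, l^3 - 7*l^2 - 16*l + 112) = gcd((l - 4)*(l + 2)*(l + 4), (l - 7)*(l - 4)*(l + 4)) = l^2 - 16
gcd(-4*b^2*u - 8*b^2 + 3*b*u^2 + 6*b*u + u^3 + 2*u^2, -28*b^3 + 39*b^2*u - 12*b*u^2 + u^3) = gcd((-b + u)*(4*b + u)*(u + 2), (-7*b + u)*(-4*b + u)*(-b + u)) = -b + u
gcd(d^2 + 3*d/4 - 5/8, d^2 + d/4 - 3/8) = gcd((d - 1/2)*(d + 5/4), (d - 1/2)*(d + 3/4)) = d - 1/2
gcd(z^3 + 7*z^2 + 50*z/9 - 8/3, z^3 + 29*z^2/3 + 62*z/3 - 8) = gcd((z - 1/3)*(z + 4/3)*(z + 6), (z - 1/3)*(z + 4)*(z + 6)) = z^2 + 17*z/3 - 2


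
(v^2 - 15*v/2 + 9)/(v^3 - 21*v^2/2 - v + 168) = (2*v - 3)/(2*v^2 - 9*v - 56)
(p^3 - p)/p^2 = p - 1/p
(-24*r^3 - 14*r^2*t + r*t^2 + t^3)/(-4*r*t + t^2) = 6*r^2/t + 5*r + t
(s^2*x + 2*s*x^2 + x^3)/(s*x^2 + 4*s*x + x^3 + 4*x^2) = (s + x)/(x + 4)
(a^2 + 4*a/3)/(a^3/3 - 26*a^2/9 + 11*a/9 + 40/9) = 3*a*(3*a + 4)/(3*a^3 - 26*a^2 + 11*a + 40)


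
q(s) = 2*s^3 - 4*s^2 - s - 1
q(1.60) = -4.65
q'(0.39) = -3.21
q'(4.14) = 68.72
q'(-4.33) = 146.13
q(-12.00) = -4021.00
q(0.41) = -1.94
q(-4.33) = -234.03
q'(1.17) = -2.15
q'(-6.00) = 263.00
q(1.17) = -4.44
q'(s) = 6*s^2 - 8*s - 1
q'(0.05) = -1.38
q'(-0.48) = 4.22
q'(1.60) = 1.56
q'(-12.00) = 959.00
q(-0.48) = -1.66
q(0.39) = -1.88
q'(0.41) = -3.27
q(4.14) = 68.22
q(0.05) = -1.06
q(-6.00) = -571.00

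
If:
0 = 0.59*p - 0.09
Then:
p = 0.15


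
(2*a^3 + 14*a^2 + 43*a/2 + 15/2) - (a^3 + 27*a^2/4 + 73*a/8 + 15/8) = a^3 + 29*a^2/4 + 99*a/8 + 45/8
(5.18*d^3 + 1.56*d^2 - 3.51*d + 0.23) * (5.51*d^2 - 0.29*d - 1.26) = 28.5418*d^5 + 7.0934*d^4 - 26.3193*d^3 + 0.3196*d^2 + 4.3559*d - 0.2898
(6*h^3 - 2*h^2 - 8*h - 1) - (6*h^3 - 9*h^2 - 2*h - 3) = 7*h^2 - 6*h + 2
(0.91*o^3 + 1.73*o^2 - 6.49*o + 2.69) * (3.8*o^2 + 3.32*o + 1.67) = 3.458*o^5 + 9.5952*o^4 - 17.3987*o^3 - 8.4357*o^2 - 1.9075*o + 4.4923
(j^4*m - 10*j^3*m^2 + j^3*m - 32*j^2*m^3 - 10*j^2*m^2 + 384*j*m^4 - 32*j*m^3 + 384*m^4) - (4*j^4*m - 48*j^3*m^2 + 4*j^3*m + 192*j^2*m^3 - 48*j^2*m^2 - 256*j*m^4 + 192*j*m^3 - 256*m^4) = -3*j^4*m + 38*j^3*m^2 - 3*j^3*m - 224*j^2*m^3 + 38*j^2*m^2 + 640*j*m^4 - 224*j*m^3 + 640*m^4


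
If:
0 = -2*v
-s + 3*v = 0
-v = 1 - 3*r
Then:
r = 1/3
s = 0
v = 0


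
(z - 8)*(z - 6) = z^2 - 14*z + 48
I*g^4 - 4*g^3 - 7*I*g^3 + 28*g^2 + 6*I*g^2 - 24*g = g*(g - 6)*(g + 4*I)*(I*g - I)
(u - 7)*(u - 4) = u^2 - 11*u + 28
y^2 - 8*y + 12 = (y - 6)*(y - 2)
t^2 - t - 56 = (t - 8)*(t + 7)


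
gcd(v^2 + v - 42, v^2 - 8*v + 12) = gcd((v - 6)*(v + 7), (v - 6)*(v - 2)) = v - 6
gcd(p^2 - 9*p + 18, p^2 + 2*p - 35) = 1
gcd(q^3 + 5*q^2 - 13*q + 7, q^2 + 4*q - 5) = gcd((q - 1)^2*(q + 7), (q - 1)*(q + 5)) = q - 1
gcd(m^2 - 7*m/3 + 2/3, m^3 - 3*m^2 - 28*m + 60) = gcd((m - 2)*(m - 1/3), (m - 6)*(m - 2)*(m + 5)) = m - 2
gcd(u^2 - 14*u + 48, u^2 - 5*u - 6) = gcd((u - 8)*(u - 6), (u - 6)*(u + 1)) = u - 6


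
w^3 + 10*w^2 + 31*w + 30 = (w + 2)*(w + 3)*(w + 5)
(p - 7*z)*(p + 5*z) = p^2 - 2*p*z - 35*z^2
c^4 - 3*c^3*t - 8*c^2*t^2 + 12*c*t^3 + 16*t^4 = (c - 4*t)*(c - 2*t)*(c + t)*(c + 2*t)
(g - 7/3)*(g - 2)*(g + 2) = g^3 - 7*g^2/3 - 4*g + 28/3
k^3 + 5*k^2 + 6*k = k*(k + 2)*(k + 3)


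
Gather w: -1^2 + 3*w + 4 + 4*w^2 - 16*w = 4*w^2 - 13*w + 3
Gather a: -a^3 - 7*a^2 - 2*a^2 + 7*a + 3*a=-a^3 - 9*a^2 + 10*a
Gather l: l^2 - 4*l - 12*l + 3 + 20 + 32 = l^2 - 16*l + 55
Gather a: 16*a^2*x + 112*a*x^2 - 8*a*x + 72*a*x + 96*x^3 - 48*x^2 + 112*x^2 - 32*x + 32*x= 16*a^2*x + a*(112*x^2 + 64*x) + 96*x^3 + 64*x^2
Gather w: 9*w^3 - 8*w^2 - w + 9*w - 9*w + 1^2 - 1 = 9*w^3 - 8*w^2 - w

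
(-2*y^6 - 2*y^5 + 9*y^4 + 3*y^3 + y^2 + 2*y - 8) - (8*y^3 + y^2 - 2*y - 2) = -2*y^6 - 2*y^5 + 9*y^4 - 5*y^3 + 4*y - 6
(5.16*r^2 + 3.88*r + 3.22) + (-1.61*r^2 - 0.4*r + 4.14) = 3.55*r^2 + 3.48*r + 7.36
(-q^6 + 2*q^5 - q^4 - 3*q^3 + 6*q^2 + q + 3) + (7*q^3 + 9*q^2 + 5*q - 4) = -q^6 + 2*q^5 - q^4 + 4*q^3 + 15*q^2 + 6*q - 1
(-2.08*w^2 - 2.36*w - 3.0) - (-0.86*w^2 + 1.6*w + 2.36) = -1.22*w^2 - 3.96*w - 5.36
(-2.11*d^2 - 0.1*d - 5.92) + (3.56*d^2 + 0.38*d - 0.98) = 1.45*d^2 + 0.28*d - 6.9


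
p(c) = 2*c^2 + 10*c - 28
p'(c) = 4*c + 10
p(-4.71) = -30.73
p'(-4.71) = -8.84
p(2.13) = 2.37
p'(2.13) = 18.52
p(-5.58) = -21.53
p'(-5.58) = -12.32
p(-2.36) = -40.46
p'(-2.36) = 0.56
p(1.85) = -2.66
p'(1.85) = 17.40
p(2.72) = 14.00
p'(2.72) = 20.88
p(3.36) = 28.18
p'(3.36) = 23.44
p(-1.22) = -37.22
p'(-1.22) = 5.12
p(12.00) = 380.00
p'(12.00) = 58.00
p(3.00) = 20.00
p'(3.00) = 22.00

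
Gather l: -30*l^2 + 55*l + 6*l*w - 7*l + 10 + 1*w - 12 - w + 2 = -30*l^2 + l*(6*w + 48)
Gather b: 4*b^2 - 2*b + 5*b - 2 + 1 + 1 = 4*b^2 + 3*b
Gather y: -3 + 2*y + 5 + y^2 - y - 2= y^2 + y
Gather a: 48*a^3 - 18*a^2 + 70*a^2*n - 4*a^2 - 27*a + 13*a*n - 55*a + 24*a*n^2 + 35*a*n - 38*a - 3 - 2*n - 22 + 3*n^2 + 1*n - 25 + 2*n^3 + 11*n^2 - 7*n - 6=48*a^3 + a^2*(70*n - 22) + a*(24*n^2 + 48*n - 120) + 2*n^3 + 14*n^2 - 8*n - 56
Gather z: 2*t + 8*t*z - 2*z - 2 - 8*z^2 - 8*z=2*t - 8*z^2 + z*(8*t - 10) - 2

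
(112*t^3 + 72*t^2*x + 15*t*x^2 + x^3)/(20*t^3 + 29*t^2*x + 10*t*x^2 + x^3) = (28*t^2 + 11*t*x + x^2)/(5*t^2 + 6*t*x + x^2)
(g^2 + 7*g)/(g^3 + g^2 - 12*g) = (g + 7)/(g^2 + g - 12)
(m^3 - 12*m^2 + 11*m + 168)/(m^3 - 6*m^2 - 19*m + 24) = (m - 7)/(m - 1)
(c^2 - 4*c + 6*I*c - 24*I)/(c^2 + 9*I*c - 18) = (c - 4)/(c + 3*I)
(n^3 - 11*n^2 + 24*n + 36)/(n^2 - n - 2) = (n^2 - 12*n + 36)/(n - 2)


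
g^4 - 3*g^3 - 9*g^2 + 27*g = g*(g - 3)^2*(g + 3)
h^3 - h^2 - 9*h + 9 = (h - 3)*(h - 1)*(h + 3)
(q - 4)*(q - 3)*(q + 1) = q^3 - 6*q^2 + 5*q + 12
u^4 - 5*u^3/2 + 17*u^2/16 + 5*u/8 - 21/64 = (u - 7/4)*(u - 3/4)*(u - 1/2)*(u + 1/2)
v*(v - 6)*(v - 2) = v^3 - 8*v^2 + 12*v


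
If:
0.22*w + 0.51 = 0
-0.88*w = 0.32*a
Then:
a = 6.38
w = -2.32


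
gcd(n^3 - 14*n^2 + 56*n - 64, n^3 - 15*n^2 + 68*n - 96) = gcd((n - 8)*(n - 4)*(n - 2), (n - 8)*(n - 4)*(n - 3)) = n^2 - 12*n + 32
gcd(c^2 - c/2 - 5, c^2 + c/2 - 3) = c + 2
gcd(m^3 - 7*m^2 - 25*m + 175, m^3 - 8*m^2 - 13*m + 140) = m^2 - 12*m + 35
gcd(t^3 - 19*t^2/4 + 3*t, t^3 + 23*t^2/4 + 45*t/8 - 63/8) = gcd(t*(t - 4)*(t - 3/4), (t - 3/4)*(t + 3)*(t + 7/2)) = t - 3/4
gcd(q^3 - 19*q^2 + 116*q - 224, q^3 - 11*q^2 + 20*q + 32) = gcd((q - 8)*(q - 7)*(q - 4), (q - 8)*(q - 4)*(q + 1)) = q^2 - 12*q + 32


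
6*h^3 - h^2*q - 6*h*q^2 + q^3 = (-6*h + q)*(-h + q)*(h + q)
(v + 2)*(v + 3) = v^2 + 5*v + 6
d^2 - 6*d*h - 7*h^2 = (d - 7*h)*(d + h)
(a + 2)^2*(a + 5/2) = a^3 + 13*a^2/2 + 14*a + 10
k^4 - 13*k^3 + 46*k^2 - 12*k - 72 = (k - 6)^2*(k - 2)*(k + 1)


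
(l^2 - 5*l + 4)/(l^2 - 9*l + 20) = (l - 1)/(l - 5)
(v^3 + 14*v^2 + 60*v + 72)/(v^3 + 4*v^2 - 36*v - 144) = (v^2 + 8*v + 12)/(v^2 - 2*v - 24)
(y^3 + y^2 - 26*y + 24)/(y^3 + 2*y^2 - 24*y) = (y - 1)/y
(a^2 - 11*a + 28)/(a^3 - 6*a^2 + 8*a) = (a - 7)/(a*(a - 2))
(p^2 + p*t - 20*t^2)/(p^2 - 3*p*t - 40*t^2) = (p - 4*t)/(p - 8*t)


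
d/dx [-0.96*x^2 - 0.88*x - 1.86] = -1.92*x - 0.88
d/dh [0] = 0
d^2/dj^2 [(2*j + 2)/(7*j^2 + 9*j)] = 4*(49*j^3 + 147*j^2 + 189*j + 81)/(j^3*(343*j^3 + 1323*j^2 + 1701*j + 729))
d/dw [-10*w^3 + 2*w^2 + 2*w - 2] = -30*w^2 + 4*w + 2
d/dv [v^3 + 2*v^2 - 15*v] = 3*v^2 + 4*v - 15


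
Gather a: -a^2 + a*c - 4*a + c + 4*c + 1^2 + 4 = -a^2 + a*(c - 4) + 5*c + 5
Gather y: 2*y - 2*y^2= -2*y^2 + 2*y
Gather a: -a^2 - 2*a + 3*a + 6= -a^2 + a + 6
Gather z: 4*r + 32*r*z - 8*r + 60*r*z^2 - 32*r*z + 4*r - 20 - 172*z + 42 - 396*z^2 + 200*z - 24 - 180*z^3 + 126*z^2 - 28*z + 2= -180*z^3 + z^2*(60*r - 270)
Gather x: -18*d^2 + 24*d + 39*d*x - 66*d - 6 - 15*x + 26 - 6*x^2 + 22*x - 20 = -18*d^2 - 42*d - 6*x^2 + x*(39*d + 7)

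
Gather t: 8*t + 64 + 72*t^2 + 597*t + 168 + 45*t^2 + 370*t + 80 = 117*t^2 + 975*t + 312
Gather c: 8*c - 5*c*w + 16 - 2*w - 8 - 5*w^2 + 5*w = c*(8 - 5*w) - 5*w^2 + 3*w + 8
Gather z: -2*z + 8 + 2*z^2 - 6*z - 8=2*z^2 - 8*z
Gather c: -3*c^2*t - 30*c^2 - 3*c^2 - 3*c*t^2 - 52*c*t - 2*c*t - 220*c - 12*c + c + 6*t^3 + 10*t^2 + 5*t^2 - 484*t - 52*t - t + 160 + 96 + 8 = c^2*(-3*t - 33) + c*(-3*t^2 - 54*t - 231) + 6*t^3 + 15*t^2 - 537*t + 264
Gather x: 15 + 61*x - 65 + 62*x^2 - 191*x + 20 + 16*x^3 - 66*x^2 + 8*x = 16*x^3 - 4*x^2 - 122*x - 30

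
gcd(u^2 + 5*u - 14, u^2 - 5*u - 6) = 1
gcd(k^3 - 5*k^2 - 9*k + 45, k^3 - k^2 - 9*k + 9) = k^2 - 9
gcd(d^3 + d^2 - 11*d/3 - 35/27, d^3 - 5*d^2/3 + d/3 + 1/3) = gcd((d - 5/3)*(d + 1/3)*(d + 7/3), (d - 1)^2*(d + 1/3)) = d + 1/3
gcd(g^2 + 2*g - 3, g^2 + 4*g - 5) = g - 1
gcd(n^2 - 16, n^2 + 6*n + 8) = n + 4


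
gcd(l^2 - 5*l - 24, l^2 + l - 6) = l + 3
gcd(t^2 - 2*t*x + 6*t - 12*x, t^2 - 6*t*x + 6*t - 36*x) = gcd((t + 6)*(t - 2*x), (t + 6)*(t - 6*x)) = t + 6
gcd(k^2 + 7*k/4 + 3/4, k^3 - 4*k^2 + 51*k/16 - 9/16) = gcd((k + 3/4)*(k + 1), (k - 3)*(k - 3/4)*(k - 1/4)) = 1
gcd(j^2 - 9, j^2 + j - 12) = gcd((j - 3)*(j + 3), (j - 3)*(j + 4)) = j - 3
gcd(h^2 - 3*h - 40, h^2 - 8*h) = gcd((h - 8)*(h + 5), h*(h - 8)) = h - 8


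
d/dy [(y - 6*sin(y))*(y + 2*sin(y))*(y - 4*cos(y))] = -4*sqrt(2)*y^2*cos(y + pi/4) + 3*y^2 - 12*y*sin(2*y) - 8*sqrt(2)*y*sin(y + pi/4) + 16*y*cos(2*y) - 12*sin(y) + 8*sin(2*y) + 36*sin(3*y) + 6*cos(2*y) - 6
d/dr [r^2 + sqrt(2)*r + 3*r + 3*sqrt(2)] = 2*r + sqrt(2) + 3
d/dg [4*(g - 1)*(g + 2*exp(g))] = 8*g*exp(g) + 8*g - 4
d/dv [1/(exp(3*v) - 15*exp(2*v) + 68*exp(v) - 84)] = (-3*exp(2*v) + 30*exp(v) - 68)*exp(v)/(exp(3*v) - 15*exp(2*v) + 68*exp(v) - 84)^2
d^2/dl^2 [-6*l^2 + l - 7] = -12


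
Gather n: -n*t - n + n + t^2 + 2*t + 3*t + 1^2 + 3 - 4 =-n*t + t^2 + 5*t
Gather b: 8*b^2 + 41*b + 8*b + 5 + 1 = 8*b^2 + 49*b + 6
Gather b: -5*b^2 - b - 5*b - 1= -5*b^2 - 6*b - 1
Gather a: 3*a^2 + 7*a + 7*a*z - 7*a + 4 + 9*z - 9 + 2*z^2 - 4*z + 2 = 3*a^2 + 7*a*z + 2*z^2 + 5*z - 3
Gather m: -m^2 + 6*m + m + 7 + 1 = -m^2 + 7*m + 8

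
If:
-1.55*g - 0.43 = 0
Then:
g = -0.28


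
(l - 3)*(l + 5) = l^2 + 2*l - 15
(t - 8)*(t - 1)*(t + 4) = t^3 - 5*t^2 - 28*t + 32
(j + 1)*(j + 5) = j^2 + 6*j + 5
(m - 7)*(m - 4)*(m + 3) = m^3 - 8*m^2 - 5*m + 84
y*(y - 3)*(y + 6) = y^3 + 3*y^2 - 18*y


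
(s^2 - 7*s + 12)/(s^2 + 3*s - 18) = (s - 4)/(s + 6)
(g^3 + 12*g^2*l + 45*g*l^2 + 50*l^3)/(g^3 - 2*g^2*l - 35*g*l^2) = (g^2 + 7*g*l + 10*l^2)/(g*(g - 7*l))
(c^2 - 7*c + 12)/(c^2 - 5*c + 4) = (c - 3)/(c - 1)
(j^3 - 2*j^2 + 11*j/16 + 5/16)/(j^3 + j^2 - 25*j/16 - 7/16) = (4*j - 5)/(4*j + 7)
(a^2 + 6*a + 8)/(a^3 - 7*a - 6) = (a + 4)/(a^2 - 2*a - 3)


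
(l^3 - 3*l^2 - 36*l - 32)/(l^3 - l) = (l^2 - 4*l - 32)/(l*(l - 1))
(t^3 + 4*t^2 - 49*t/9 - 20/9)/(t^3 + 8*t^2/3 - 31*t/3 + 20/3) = (t + 1/3)/(t - 1)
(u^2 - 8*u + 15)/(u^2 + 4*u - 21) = (u - 5)/(u + 7)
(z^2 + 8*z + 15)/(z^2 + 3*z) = (z + 5)/z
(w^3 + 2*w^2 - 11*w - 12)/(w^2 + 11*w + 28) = (w^2 - 2*w - 3)/(w + 7)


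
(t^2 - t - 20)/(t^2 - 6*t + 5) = (t + 4)/(t - 1)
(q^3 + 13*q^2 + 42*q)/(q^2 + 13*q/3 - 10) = 3*q*(q + 7)/(3*q - 5)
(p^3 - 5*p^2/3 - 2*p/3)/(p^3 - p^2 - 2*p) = (p + 1/3)/(p + 1)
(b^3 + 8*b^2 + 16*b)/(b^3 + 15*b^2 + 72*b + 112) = b/(b + 7)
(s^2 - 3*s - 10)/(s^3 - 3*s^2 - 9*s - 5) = (s + 2)/(s^2 + 2*s + 1)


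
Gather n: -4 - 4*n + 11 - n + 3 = 10 - 5*n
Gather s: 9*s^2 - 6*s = 9*s^2 - 6*s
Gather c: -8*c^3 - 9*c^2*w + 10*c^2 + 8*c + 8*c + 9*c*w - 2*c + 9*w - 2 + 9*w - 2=-8*c^3 + c^2*(10 - 9*w) + c*(9*w + 14) + 18*w - 4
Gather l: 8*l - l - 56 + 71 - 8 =7*l + 7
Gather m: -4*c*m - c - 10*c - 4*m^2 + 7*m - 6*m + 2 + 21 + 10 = -11*c - 4*m^2 + m*(1 - 4*c) + 33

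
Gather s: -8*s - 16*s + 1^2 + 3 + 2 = 6 - 24*s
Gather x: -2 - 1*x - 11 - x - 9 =-2*x - 22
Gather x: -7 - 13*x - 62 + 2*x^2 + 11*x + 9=2*x^2 - 2*x - 60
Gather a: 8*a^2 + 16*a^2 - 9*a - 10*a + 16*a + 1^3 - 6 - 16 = 24*a^2 - 3*a - 21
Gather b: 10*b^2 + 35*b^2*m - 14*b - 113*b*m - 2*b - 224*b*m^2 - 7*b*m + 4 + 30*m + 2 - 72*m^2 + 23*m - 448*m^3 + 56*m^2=b^2*(35*m + 10) + b*(-224*m^2 - 120*m - 16) - 448*m^3 - 16*m^2 + 53*m + 6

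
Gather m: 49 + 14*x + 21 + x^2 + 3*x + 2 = x^2 + 17*x + 72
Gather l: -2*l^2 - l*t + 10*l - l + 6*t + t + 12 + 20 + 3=-2*l^2 + l*(9 - t) + 7*t + 35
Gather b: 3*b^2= 3*b^2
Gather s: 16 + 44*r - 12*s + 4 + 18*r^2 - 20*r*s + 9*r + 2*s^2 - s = 18*r^2 + 53*r + 2*s^2 + s*(-20*r - 13) + 20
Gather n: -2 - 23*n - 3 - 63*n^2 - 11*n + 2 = -63*n^2 - 34*n - 3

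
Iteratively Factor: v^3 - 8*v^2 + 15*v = (v)*(v^2 - 8*v + 15) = v*(v - 5)*(v - 3)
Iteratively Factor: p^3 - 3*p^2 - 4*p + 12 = (p - 2)*(p^2 - p - 6) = (p - 3)*(p - 2)*(p + 2)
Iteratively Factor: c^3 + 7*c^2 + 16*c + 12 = (c + 2)*(c^2 + 5*c + 6) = (c + 2)*(c + 3)*(c + 2)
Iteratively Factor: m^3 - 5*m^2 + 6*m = (m - 2)*(m^2 - 3*m) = (m - 3)*(m - 2)*(m)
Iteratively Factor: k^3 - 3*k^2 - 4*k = (k)*(k^2 - 3*k - 4) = k*(k + 1)*(k - 4)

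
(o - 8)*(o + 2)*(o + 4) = o^3 - 2*o^2 - 40*o - 64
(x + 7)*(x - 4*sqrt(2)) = x^2 - 4*sqrt(2)*x + 7*x - 28*sqrt(2)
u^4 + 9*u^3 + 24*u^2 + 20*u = u*(u + 2)^2*(u + 5)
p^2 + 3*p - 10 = (p - 2)*(p + 5)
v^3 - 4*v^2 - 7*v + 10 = (v - 5)*(v - 1)*(v + 2)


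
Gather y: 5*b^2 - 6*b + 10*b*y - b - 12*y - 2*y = 5*b^2 - 7*b + y*(10*b - 14)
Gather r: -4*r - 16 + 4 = -4*r - 12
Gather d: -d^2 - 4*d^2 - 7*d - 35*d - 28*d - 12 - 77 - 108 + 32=-5*d^2 - 70*d - 165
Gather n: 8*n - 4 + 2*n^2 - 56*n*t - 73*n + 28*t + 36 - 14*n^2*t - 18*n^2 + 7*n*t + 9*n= n^2*(-14*t - 16) + n*(-49*t - 56) + 28*t + 32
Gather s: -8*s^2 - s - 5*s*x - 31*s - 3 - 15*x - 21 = -8*s^2 + s*(-5*x - 32) - 15*x - 24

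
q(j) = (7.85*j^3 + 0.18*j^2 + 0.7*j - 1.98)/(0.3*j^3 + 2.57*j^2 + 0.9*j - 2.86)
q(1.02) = 6.91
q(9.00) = 13.29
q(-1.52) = -46.02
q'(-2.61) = 4.29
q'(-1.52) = -255.81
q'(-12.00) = 14.63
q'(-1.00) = -31.60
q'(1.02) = -22.20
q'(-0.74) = -8.63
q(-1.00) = 6.95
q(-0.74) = 2.49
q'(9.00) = 0.73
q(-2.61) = -20.41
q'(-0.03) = -0.07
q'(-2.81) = 5.79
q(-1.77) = -23.87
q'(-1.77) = -28.18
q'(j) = (-0.9*j^2 - 5.14*j - 0.9)*(7.85*j^3 + 0.18*j^2 + 0.7*j - 1.98)/(0.3*j^3 + 2.57*j^2 + 0.9*j - 2.86)^2 + (23.55*j^2 + 0.36*j + 0.7)/(0.3*j^3 + 2.57*j^2 + 0.9*j - 2.86) = (20.1205*j^4 + 13.71*j^3 - 67.208*j^2 + 9.1476*j - 0.22)/(0.09*j^6 + 1.542*j^5 + 7.1449*j^4 + 2.91*j^3 - 13.8904*j^2 - 5.148*j + 8.1796)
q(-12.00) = 83.65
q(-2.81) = -21.42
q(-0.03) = 0.69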